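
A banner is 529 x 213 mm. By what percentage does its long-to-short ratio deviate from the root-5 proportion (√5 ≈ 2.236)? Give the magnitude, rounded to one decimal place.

Ratio = 529 / 213 ≈ 2.4836.
Ideal root-5 ≈ 2.2361. |2.4836 − 2.2361| / 2.2361 ≈ 11.07% → 11.1%.

11.1%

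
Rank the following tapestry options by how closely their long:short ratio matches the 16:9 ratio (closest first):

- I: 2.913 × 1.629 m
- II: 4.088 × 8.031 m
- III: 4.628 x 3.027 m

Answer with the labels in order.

I, II, III

I: 2.913/1.629 ≈ 1.788 → |1.788 − 1.778| = 0.010
II: 8.031/4.088 ≈ 1.965 → |1.965 − 1.778| = 0.187
III: 4.628/3.027 ≈ 1.529 → |1.529 − 1.778| = 0.249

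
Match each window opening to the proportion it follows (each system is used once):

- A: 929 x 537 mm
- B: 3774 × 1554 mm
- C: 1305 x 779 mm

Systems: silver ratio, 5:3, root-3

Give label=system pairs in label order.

A=root-3, B=silver ratio, C=5:3

A = 929/537 ≈ 1.730 → root-3 (1.732)
B = 3774/1554 ≈ 2.429 → silver ratio (2.414)
C = 1305/779 ≈ 1.675 → 5:3 (1.667)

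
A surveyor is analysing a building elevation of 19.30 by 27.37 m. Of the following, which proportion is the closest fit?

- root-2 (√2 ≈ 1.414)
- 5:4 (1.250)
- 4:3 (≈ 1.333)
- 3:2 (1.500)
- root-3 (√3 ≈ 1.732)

27.37/19.30 ≈ 1.418. Nearest candidates are root-2 (1.414, off by 0.004) and 3:2 (1.500, off by 0.082).

root-2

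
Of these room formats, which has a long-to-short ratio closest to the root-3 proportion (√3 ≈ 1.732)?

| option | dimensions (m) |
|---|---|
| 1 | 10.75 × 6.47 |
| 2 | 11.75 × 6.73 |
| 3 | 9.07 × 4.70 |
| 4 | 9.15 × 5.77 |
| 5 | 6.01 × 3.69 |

Target root-3 ≈ 1.732.
1: 1.662 (Δ0.070)  2: 1.746 (Δ0.014)  3: 1.930 (Δ0.198)  4: 1.586 (Δ0.146)  5: 1.629 (Δ0.103)

2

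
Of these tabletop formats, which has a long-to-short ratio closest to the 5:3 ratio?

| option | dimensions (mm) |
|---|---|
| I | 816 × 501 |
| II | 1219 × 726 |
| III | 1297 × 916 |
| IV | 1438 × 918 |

II

Ratios (long/short): I ≈ 1.629; II ≈ 1.679; III ≈ 1.416; IV ≈ 1.566.
5:3 ≈ 1.667; option II is nearest (Δ 0.012).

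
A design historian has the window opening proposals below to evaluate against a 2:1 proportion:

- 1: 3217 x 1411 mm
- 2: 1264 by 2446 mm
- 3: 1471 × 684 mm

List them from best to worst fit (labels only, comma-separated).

2, 3, 1

1: 3217/1411 ≈ 2.280 → |2.280 − 2.000| = 0.280
2: 2446/1264 ≈ 1.935 → |1.935 − 2.000| = 0.065
3: 1471/684 ≈ 2.151 → |2.151 − 2.000| = 0.151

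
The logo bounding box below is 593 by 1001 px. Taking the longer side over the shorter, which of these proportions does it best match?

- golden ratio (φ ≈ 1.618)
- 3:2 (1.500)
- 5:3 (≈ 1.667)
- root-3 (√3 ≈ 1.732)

5:3

Ratio = 1001 / 593 ≈ 1.688.
Distances: golden ratio 1.618 (Δ 0.070); 3:2 1.500 (Δ 0.188); 5:3 1.667 (Δ 0.021); root-3 1.732 (Δ 0.044).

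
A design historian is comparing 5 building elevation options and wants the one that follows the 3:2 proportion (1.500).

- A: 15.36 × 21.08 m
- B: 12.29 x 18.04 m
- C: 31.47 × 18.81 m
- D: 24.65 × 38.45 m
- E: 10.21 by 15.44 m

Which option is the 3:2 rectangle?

E

Ratios (long/short): A ≈ 1.372; B ≈ 1.468; C ≈ 1.673; D ≈ 1.560; E ≈ 1.512.
3:2 ≈ 1.500; option E is nearest (Δ 0.012).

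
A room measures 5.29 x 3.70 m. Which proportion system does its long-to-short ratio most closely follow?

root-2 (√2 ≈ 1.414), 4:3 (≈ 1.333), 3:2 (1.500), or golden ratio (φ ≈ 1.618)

Ratio = 5.29 / 3.70 ≈ 1.430.
Distances: root-2 1.414 (Δ 0.016); 4:3 1.333 (Δ 0.097); 3:2 1.500 (Δ 0.070); golden ratio 1.618 (Δ 0.188).

root-2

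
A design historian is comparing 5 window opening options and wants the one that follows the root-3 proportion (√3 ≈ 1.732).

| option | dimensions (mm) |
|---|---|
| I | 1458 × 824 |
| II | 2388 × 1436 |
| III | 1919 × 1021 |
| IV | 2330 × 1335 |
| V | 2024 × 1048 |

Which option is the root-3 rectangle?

IV

Ratios (long/short): I ≈ 1.769; II ≈ 1.663; III ≈ 1.880; IV ≈ 1.745; V ≈ 1.931.
root-3 ≈ 1.732; option IV is nearest (Δ 0.013).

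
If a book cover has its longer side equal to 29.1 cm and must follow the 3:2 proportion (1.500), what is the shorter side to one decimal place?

3:2 = 1.50000.
Shorter side = 29.1 ÷ 1.50000 ≈ 19.400 → 19.4 cm.

19.4 cm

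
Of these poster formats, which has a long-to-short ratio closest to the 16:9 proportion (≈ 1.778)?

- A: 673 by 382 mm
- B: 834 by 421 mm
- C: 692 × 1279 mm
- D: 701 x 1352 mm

A

Target 16:9 ≈ 1.778.
A: 1.762 (Δ0.016)  B: 1.981 (Δ0.203)  C: 1.848 (Δ0.070)  D: 1.929 (Δ0.151)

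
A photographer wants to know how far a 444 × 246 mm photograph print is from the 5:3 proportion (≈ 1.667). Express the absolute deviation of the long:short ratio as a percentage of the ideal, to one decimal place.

8.3%

Ratio = 444 / 246 ≈ 1.8049.
Ideal 5:3 ≈ 1.6667. |1.8049 − 1.6667| / 1.6667 ≈ 8.29% → 8.3%.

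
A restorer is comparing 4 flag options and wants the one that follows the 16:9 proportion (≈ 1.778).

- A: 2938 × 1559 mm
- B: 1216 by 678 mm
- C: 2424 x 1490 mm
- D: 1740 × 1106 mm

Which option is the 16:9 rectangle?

B

Target 16:9 ≈ 1.778.
A: 1.885 (Δ0.107)  B: 1.794 (Δ0.016)  C: 1.627 (Δ0.151)  D: 1.573 (Δ0.205)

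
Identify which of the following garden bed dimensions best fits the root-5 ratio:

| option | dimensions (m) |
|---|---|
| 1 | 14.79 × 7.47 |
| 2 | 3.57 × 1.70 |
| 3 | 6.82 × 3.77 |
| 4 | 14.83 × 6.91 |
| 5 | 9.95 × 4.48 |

Ratios (long/short): 1 ≈ 1.980; 2 ≈ 2.100; 3 ≈ 1.809; 4 ≈ 2.146; 5 ≈ 2.221.
root-5 ≈ 2.236; option 5 is nearest (Δ 0.015).

5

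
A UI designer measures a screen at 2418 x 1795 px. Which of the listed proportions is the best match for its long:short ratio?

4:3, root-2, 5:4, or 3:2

2418/1795 ≈ 1.347. Nearest candidates are 4:3 (1.333, off by 0.014) and root-2 (1.414, off by 0.067).

4:3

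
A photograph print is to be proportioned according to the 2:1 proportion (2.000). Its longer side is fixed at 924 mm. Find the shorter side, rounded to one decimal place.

2:1 = 2.00000.
Shorter side = 924 ÷ 2.00000 ≈ 462.000 → 462.0 mm.

462.0 mm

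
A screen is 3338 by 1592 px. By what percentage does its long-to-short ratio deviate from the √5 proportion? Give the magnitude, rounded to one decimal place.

Ratio = 3338 / 1592 ≈ 2.0967.
Ideal root-5 ≈ 2.2361. |2.0967 − 2.2361| / 2.2361 ≈ 6.23% → 6.2%.

6.2%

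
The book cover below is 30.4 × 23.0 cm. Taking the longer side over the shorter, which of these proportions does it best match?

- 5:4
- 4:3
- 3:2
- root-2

4:3

Ratio = 30.4 / 23.0 ≈ 1.322.
Distances: 5:4 1.250 (Δ 0.072); 4:3 1.333 (Δ 0.011); 3:2 1.500 (Δ 0.178); root-2 1.414 (Δ 0.092).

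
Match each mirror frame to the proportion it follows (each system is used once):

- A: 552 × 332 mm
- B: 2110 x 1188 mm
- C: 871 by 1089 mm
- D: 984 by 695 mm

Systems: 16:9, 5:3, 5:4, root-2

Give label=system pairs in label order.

A = 552/332 ≈ 1.663 → 5:3 (1.667)
B = 2110/1188 ≈ 1.776 → 16:9 (1.778)
C = 1089/871 ≈ 1.250 → 5:4 (1.250)
D = 984/695 ≈ 1.416 → root-2 (1.414)

A=5:3, B=16:9, C=5:4, D=root-2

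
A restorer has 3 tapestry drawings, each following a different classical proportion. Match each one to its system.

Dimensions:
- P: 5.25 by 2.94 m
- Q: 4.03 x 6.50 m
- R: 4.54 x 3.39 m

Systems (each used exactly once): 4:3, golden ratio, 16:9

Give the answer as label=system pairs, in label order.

Ratios: P ≈ 1.786; Q ≈ 1.613; R ≈ 1.339.
Targets: 4:3 ≈ 1.333; golden ratio ≈ 1.618; 16:9 ≈ 1.778.

P=16:9, Q=golden ratio, R=4:3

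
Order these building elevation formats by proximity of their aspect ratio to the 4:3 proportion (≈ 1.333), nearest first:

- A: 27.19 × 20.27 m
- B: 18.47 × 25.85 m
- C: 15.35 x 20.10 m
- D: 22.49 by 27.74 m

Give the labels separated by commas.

Ratios: A = 27.19 / 20.27 ≈ 1.341; B = 25.85 / 18.47 ≈ 1.400; C = 20.10 / 15.35 ≈ 1.309; D = 27.74 / 22.49 ≈ 1.233.
|Δ from 1.333|: A 0.008; B 0.067; C 0.024; D 0.100.

A, C, B, D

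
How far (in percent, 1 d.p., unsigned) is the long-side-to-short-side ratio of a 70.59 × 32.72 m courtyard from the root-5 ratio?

Ratio = 70.59 / 32.72 ≈ 2.1574.
Ideal root-5 ≈ 2.2361. |2.1574 − 2.2361| / 2.2361 ≈ 3.52% → 3.5%.

3.5%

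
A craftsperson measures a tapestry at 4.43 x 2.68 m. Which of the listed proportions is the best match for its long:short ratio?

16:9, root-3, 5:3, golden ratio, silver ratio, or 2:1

5:3

4.43/2.68 ≈ 1.653. Nearest candidates are 5:3 (1.667, off by 0.014) and golden ratio (1.618, off by 0.035).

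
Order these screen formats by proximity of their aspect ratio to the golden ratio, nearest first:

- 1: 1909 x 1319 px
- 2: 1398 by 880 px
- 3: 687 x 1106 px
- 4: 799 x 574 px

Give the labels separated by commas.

1: 1909/1319 ≈ 1.447 → |1.447 − 1.618| = 0.171
2: 1398/880 ≈ 1.589 → |1.589 − 1.618| = 0.029
3: 1106/687 ≈ 1.610 → |1.610 − 1.618| = 0.008
4: 799/574 ≈ 1.392 → |1.392 − 1.618| = 0.226

3, 2, 1, 4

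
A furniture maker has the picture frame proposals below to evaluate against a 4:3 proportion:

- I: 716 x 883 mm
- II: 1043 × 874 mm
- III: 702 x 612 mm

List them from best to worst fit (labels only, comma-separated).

Ratios: I = 883 / 716 ≈ 1.233; II = 1043 / 874 ≈ 1.193; III = 702 / 612 ≈ 1.147.
|Δ from 1.333|: I 0.100; II 0.140; III 0.186.

I, II, III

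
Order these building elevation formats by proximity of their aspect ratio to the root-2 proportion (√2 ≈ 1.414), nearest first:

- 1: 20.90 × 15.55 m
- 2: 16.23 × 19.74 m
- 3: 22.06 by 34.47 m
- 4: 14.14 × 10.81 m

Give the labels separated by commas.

1, 4, 3, 2

1: 20.90/15.55 ≈ 1.344 → |1.344 − 1.414| = 0.070
2: 19.74/16.23 ≈ 1.216 → |1.216 − 1.414| = 0.198
3: 34.47/22.06 ≈ 1.563 → |1.563 − 1.414| = 0.149
4: 14.14/10.81 ≈ 1.308 → |1.308 − 1.414| = 0.106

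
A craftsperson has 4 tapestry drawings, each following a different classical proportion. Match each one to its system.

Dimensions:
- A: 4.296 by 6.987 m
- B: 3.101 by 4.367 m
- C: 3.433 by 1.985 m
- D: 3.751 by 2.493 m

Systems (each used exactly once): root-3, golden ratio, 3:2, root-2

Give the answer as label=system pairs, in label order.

A = 6.987/4.296 ≈ 1.626 → golden ratio (1.618)
B = 4.367/3.101 ≈ 1.408 → root-2 (1.414)
C = 3.433/1.985 ≈ 1.729 → root-3 (1.732)
D = 3.751/2.493 ≈ 1.505 → 3:2 (1.500)

A=golden ratio, B=root-2, C=root-3, D=3:2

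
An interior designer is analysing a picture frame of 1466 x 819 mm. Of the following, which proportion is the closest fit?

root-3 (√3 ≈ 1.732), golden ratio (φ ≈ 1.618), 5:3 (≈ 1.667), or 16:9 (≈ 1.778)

16:9

Ratio = 1466 / 819 ≈ 1.790.
Distances: root-3 1.732 (Δ 0.058); golden ratio 1.618 (Δ 0.172); 5:3 1.667 (Δ 0.123); 16:9 1.778 (Δ 0.012).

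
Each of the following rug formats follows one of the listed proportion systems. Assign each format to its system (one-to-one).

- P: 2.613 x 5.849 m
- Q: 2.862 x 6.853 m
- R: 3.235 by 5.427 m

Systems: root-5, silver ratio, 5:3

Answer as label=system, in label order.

P=root-5, Q=silver ratio, R=5:3

Ratios: P ≈ 2.238; Q ≈ 2.394; R ≈ 1.678.
Targets: root-5 ≈ 2.236; silver ratio ≈ 2.414; 5:3 ≈ 1.667.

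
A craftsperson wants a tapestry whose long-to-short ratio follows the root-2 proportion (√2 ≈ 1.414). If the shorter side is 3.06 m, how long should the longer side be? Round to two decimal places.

root-2 ≈ 1.41421.
Longer side = 3.06 × 1.41421 ≈ 4.3275 → 4.33 m.

4.33 m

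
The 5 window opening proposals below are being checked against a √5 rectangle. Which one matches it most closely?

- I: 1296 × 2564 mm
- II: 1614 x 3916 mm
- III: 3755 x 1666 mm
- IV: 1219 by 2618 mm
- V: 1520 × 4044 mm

III

Target root-5 ≈ 2.236.
I: 1.978 (Δ0.258)  II: 2.426 (Δ0.190)  III: 2.254 (Δ0.018)  IV: 2.148 (Δ0.088)  V: 2.661 (Δ0.425)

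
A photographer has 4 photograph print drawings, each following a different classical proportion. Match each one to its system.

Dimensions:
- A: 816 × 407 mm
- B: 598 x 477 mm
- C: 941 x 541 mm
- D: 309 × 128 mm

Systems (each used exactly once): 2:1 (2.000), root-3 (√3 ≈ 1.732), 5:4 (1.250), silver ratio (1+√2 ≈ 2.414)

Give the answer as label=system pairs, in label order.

A=2:1, B=5:4, C=root-3, D=silver ratio

A = 816/407 ≈ 2.005 → 2:1 (2.000)
B = 598/477 ≈ 1.254 → 5:4 (1.250)
C = 941/541 ≈ 1.739 → root-3 (1.732)
D = 309/128 ≈ 2.414 → silver ratio (2.414)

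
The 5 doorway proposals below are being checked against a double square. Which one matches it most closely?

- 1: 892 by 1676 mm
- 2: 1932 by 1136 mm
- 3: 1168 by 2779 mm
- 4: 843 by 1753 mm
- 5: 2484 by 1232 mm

5

Target 2:1 ≈ 2.000.
1: 1.879 (Δ0.121)  2: 1.701 (Δ0.299)  3: 2.379 (Δ0.379)  4: 2.079 (Δ0.079)  5: 2.016 (Δ0.016)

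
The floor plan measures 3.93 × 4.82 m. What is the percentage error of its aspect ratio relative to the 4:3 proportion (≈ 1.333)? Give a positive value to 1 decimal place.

Ratio = 4.82 / 3.93 ≈ 1.2265.
Ideal 4:3 ≈ 1.3333. |1.2265 − 1.3333| / 1.3333 ≈ 8.01% → 8.0%.

8.0%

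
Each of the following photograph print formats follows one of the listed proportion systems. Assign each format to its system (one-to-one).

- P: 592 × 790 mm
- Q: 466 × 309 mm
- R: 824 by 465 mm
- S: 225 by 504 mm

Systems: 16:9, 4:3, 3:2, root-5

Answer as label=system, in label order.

P=4:3, Q=3:2, R=16:9, S=root-5

Ratios: P ≈ 1.334; Q ≈ 1.508; R ≈ 1.772; S ≈ 2.240.
Targets: 16:9 ≈ 1.778; 4:3 ≈ 1.333; 3:2 ≈ 1.500; root-5 ≈ 2.236.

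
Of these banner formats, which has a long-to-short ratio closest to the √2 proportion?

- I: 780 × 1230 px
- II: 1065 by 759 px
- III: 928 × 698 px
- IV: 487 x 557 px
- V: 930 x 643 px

Target root-2 ≈ 1.414.
I: 1.577 (Δ0.163)  II: 1.403 (Δ0.011)  III: 1.330 (Δ0.084)  IV: 1.144 (Δ0.270)  V: 1.446 (Δ0.032)

II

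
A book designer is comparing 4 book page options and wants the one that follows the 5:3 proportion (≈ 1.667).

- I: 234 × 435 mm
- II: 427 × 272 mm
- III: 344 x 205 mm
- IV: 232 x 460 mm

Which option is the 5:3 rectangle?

Ratios (long/short): I ≈ 1.859; II ≈ 1.570; III ≈ 1.678; IV ≈ 1.983.
5:3 ≈ 1.667; option III is nearest (Δ 0.011).

III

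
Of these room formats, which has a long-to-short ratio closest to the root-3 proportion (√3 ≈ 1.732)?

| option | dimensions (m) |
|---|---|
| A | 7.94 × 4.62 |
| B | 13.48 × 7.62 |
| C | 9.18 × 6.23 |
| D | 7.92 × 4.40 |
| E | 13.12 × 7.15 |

A

Ratios (long/short): A ≈ 1.719; B ≈ 1.769; C ≈ 1.474; D ≈ 1.800; E ≈ 1.835.
root-3 ≈ 1.732; option A is nearest (Δ 0.013).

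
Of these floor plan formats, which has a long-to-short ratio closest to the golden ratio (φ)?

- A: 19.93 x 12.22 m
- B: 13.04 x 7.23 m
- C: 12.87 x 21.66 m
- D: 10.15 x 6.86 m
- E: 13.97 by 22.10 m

A

Ratios (long/short): A ≈ 1.631; B ≈ 1.804; C ≈ 1.683; D ≈ 1.480; E ≈ 1.582.
golden ratio ≈ 1.618; option A is nearest (Δ 0.013).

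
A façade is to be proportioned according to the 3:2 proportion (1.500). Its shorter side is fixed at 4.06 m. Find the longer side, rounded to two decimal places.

3:2 = 1.50000.
Longer side = 4.06 × 1.50000 ≈ 6.0900 → 6.09 m.

6.09 m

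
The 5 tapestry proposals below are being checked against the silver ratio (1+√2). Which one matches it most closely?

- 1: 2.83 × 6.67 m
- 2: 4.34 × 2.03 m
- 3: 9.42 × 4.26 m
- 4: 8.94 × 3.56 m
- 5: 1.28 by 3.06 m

5

Ratios (long/short): 1 ≈ 2.357; 2 ≈ 2.138; 3 ≈ 2.211; 4 ≈ 2.511; 5 ≈ 2.391.
silver ratio ≈ 2.414; option 5 is nearest (Δ 0.023).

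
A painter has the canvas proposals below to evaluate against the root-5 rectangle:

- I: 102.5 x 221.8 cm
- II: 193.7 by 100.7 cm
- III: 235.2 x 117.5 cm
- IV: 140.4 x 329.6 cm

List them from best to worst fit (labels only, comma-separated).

I, IV, III, II

Ratios: I = 221.8 / 102.5 ≈ 2.164; II = 193.7 / 100.7 ≈ 1.924; III = 235.2 / 117.5 ≈ 2.002; IV = 329.6 / 140.4 ≈ 2.348.
|Δ from 2.236|: I 0.072; II 0.312; III 0.234; IV 0.112.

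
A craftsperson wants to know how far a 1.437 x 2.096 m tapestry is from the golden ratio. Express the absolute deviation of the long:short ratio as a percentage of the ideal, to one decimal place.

9.9%

Ratio = 2.096 / 1.437 ≈ 1.4586.
Ideal golden ratio ≈ 1.6180. |1.4586 − 1.6180| / 1.6180 ≈ 9.85% → 9.9%.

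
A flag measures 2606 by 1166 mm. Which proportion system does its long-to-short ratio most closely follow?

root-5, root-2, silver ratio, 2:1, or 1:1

Ratio = 2606 / 1166 ≈ 2.235.
Distances: root-5 2.236 (Δ 0.001); root-2 1.414 (Δ 0.821); silver ratio 2.414 (Δ 0.179); 2:1 2.000 (Δ 0.235); 1:1 1.000 (Δ 1.235).

root-5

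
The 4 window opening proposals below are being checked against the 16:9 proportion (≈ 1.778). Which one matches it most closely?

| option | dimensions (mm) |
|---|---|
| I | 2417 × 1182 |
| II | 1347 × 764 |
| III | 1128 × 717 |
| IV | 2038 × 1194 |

Target 16:9 ≈ 1.778.
I: 2.045 (Δ0.267)  II: 1.763 (Δ0.015)  III: 1.573 (Δ0.205)  IV: 1.707 (Δ0.071)

II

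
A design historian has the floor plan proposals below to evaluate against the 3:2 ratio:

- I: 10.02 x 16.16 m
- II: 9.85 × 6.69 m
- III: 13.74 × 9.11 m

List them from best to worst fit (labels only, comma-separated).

Ratios: I = 16.16 / 10.02 ≈ 1.613; II = 9.85 / 6.69 ≈ 1.472; III = 13.74 / 9.11 ≈ 1.508.
|Δ from 1.500|: I 0.113; II 0.028; III 0.008.

III, II, I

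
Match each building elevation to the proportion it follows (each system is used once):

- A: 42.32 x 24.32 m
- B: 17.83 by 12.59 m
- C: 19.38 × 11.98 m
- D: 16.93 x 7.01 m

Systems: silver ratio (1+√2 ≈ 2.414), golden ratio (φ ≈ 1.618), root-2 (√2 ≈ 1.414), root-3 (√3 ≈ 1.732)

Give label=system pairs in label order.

A=root-3, B=root-2, C=golden ratio, D=silver ratio

A = 42.32/24.32 ≈ 1.740 → root-3 (1.732)
B = 17.83/12.59 ≈ 1.416 → root-2 (1.414)
C = 19.38/11.98 ≈ 1.618 → golden ratio (1.618)
D = 16.93/7.01 ≈ 2.415 → silver ratio (2.414)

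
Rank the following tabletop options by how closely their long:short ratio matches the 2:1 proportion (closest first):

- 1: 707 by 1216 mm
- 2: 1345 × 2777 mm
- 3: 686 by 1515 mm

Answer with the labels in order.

1: 1216/707 ≈ 1.720 → |1.720 − 2.000| = 0.280
2: 2777/1345 ≈ 2.065 → |2.065 − 2.000| = 0.065
3: 1515/686 ≈ 2.208 → |2.208 − 2.000| = 0.208

2, 3, 1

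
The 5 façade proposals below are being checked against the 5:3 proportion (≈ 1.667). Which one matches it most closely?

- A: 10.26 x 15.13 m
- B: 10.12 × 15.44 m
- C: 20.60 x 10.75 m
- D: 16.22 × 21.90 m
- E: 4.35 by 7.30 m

E

Ratios (long/short): A ≈ 1.475; B ≈ 1.526; C ≈ 1.916; D ≈ 1.350; E ≈ 1.678.
5:3 ≈ 1.667; option E is nearest (Δ 0.011).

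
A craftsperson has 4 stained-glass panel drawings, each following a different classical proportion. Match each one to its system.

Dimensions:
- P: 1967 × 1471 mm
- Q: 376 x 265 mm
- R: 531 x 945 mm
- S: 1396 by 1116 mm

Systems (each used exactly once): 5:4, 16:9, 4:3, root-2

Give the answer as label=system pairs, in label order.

P=4:3, Q=root-2, R=16:9, S=5:4

Ratios: P ≈ 1.337; Q ≈ 1.419; R ≈ 1.780; S ≈ 1.251.
Targets: 5:4 ≈ 1.250; 16:9 ≈ 1.778; 4:3 ≈ 1.333; root-2 ≈ 1.414.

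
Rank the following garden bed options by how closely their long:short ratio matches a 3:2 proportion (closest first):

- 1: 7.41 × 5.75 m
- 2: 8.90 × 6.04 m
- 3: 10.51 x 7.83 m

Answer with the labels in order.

2, 3, 1

Ratios: 1 = 7.41 / 5.75 ≈ 1.289; 2 = 8.90 / 6.04 ≈ 1.474; 3 = 10.51 / 7.83 ≈ 1.342.
|Δ from 1.500|: 1 0.211; 2 0.026; 3 0.158.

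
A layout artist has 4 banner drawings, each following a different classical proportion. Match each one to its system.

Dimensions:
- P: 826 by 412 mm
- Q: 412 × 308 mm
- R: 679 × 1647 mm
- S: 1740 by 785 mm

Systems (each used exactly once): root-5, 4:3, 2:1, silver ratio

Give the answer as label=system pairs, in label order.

P=2:1, Q=4:3, R=silver ratio, S=root-5

P = 826/412 ≈ 2.005 → 2:1 (2.000)
Q = 412/308 ≈ 1.338 → 4:3 (1.333)
R = 1647/679 ≈ 2.426 → silver ratio (2.414)
S = 1740/785 ≈ 2.217 → root-5 (2.236)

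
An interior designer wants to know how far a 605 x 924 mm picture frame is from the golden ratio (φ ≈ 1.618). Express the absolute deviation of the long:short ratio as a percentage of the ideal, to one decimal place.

Ratio = 924 / 605 ≈ 1.5273.
Ideal golden ratio ≈ 1.6180. |1.5273 − 1.6180| / 1.6180 ≈ 5.61% → 5.6%.

5.6%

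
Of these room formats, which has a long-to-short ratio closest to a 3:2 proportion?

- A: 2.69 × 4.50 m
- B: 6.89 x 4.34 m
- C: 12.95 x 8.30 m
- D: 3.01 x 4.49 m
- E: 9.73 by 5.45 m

D

Ratios (long/short): A ≈ 1.673; B ≈ 1.588; C ≈ 1.560; D ≈ 1.492; E ≈ 1.785.
3:2 ≈ 1.500; option D is nearest (Δ 0.008).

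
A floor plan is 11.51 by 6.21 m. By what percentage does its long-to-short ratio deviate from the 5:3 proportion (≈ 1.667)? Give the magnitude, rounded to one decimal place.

Ratio = 11.51 / 6.21 ≈ 1.8535.
Ideal 5:3 ≈ 1.6667. |1.8535 − 1.6667| / 1.6667 ≈ 11.21% → 11.2%.

11.2%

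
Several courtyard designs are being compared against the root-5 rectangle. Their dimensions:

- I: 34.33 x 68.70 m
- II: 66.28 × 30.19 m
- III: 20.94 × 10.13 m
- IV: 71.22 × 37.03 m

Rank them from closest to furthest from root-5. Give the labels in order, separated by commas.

II, III, I, IV

I: 68.70/34.33 ≈ 2.001 → |2.001 − 2.236| = 0.235
II: 66.28/30.19 ≈ 2.195 → |2.195 − 2.236| = 0.041
III: 20.94/10.13 ≈ 2.067 → |2.067 − 2.236| = 0.169
IV: 71.22/37.03 ≈ 1.923 → |1.923 − 2.236| = 0.313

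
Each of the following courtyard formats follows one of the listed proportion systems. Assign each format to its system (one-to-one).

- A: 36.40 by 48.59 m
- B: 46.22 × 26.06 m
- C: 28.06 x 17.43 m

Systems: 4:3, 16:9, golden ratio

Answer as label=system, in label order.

Ratios: A ≈ 1.335; B ≈ 1.774; C ≈ 1.610.
Targets: 4:3 ≈ 1.333; 16:9 ≈ 1.778; golden ratio ≈ 1.618.

A=4:3, B=16:9, C=golden ratio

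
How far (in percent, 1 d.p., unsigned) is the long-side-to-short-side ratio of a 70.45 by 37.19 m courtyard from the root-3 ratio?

Ratio = 70.45 / 37.19 ≈ 1.8943.
Ideal root-3 ≈ 1.7321. |1.8943 − 1.7321| / 1.7321 ≈ 9.36% → 9.4%.

9.4%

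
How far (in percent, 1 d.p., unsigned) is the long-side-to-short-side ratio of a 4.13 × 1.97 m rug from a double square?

Ratio = 4.13 / 1.97 ≈ 2.0964.
Ideal 2:1 = 2.0000. |2.0964 − 2.0000| / 2.0000 ≈ 4.82% → 4.8%.

4.8%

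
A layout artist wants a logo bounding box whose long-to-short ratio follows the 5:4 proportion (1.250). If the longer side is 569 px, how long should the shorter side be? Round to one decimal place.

5:4 = 1.25000.
Shorter side = 569 ÷ 1.25000 ≈ 455.200 → 455.2 px.

455.2 px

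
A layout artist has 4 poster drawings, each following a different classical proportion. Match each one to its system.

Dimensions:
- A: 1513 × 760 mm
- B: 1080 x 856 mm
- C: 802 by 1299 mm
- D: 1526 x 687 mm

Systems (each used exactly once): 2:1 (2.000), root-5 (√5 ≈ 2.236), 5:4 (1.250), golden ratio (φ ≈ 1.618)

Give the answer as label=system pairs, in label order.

A=2:1, B=5:4, C=golden ratio, D=root-5

Ratios: A ≈ 1.991; B ≈ 1.262; C ≈ 1.620; D ≈ 2.221.
Targets: 2:1 ≈ 2.000; root-5 ≈ 2.236; 5:4 ≈ 1.250; golden ratio ≈ 1.618.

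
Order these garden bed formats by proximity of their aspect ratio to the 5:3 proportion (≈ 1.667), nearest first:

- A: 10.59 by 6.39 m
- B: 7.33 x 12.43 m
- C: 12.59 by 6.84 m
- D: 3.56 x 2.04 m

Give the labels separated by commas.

A, B, D, C

A: 10.59/6.39 ≈ 1.657 → |1.657 − 1.667| = 0.010
B: 12.43/7.33 ≈ 1.696 → |1.696 − 1.667| = 0.029
C: 12.59/6.84 ≈ 1.841 → |1.841 − 1.667| = 0.174
D: 3.56/2.04 ≈ 1.745 → |1.745 − 1.667| = 0.078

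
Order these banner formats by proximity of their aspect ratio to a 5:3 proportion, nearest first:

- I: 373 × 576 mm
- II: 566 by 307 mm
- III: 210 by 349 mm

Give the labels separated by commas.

III, I, II

Ratios: I = 576 / 373 ≈ 1.544; II = 566 / 307 ≈ 1.844; III = 349 / 210 ≈ 1.662.
|Δ from 1.667|: I 0.123; II 0.177; III 0.005.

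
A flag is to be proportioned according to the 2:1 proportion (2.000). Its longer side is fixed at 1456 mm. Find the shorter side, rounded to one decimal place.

2:1 = 2.00000.
Shorter side = 1456 ÷ 2.00000 ≈ 728.000 → 728.0 mm.

728.0 mm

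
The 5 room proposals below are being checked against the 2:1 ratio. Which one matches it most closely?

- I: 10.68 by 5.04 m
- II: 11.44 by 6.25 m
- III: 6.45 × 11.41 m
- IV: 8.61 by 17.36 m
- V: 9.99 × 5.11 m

Target 2:1 ≈ 2.000.
I: 2.119 (Δ0.119)  II: 1.830 (Δ0.170)  III: 1.769 (Δ0.231)  IV: 2.016 (Δ0.016)  V: 1.955 (Δ0.045)

IV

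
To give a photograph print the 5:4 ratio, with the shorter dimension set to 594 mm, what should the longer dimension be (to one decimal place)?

742.5 mm

5:4 = 1.25000.
Longer side = 594 × 1.25000 ≈ 742.500 → 742.5 mm.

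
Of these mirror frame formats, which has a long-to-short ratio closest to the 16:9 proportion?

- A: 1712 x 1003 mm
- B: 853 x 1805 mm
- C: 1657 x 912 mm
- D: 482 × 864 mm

Target 16:9 ≈ 1.778.
A: 1.707 (Δ0.071)  B: 2.116 (Δ0.338)  C: 1.817 (Δ0.039)  D: 1.793 (Δ0.015)

D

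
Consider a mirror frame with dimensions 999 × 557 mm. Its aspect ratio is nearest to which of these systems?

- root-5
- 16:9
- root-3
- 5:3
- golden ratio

16:9

Ratio = 999 / 557 ≈ 1.794.
Distances: root-5 2.236 (Δ 0.442); 16:9 1.778 (Δ 0.016); root-3 1.732 (Δ 0.062); 5:3 1.667 (Δ 0.127); golden ratio 1.618 (Δ 0.176).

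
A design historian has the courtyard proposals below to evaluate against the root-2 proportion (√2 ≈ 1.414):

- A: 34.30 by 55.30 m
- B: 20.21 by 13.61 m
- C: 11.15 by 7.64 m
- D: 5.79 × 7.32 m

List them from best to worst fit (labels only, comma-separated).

A: 55.30/34.30 ≈ 1.612 → |1.612 − 1.414| = 0.198
B: 20.21/13.61 ≈ 1.485 → |1.485 − 1.414| = 0.071
C: 11.15/7.64 ≈ 1.459 → |1.459 − 1.414| = 0.045
D: 7.32/5.79 ≈ 1.264 → |1.264 − 1.414| = 0.150

C, B, D, A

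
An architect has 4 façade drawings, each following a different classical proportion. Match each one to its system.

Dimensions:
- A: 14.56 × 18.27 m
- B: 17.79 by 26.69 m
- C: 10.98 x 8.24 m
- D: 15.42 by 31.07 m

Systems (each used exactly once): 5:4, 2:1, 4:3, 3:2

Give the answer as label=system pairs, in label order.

A = 18.27/14.56 ≈ 1.255 → 5:4 (1.250)
B = 26.69/17.79 ≈ 1.500 → 3:2 (1.500)
C = 10.98/8.24 ≈ 1.333 → 4:3 (1.333)
D = 31.07/15.42 ≈ 2.015 → 2:1 (2.000)

A=5:4, B=3:2, C=4:3, D=2:1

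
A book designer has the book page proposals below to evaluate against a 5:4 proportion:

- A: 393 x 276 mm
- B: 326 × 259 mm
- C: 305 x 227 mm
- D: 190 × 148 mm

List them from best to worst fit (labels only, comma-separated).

A: 393/276 ≈ 1.424 → |1.424 − 1.250| = 0.174
B: 326/259 ≈ 1.259 → |1.259 − 1.250| = 0.009
C: 305/227 ≈ 1.344 → |1.344 − 1.250| = 0.094
D: 190/148 ≈ 1.284 → |1.284 − 1.250| = 0.034

B, D, C, A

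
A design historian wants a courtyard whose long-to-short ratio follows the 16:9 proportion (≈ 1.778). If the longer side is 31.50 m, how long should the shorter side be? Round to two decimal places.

17.72 m

16:9 ≈ 1.77778.
Shorter side = 31.50 ÷ 1.77778 ≈ 17.7187 → 17.72 m.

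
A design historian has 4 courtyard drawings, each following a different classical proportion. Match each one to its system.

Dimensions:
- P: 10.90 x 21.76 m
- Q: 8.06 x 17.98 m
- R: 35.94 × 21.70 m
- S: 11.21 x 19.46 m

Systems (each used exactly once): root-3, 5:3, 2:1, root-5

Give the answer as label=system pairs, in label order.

P = 21.76/10.90 ≈ 1.996 → 2:1 (2.000)
Q = 17.98/8.06 ≈ 2.231 → root-5 (2.236)
R = 35.94/21.70 ≈ 1.656 → 5:3 (1.667)
S = 19.46/11.21 ≈ 1.736 → root-3 (1.732)

P=2:1, Q=root-5, R=5:3, S=root-3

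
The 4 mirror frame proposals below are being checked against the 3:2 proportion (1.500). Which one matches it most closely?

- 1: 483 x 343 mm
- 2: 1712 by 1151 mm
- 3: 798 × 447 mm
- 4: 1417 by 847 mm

Target 3:2 ≈ 1.500.
1: 1.408 (Δ0.092)  2: 1.487 (Δ0.013)  3: 1.785 (Δ0.285)  4: 1.673 (Δ0.173)

2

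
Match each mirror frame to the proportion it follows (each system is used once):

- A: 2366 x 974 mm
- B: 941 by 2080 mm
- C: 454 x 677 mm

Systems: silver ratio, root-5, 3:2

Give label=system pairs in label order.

Ratios: A ≈ 2.429; B ≈ 2.210; C ≈ 1.491.
Targets: silver ratio ≈ 2.414; root-5 ≈ 2.236; 3:2 ≈ 1.500.

A=silver ratio, B=root-5, C=3:2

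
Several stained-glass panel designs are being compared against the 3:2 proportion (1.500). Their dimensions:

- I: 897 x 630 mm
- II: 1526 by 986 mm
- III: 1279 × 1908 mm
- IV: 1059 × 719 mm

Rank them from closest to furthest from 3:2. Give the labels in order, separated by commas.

I: 897/630 ≈ 1.424 → |1.424 − 1.500| = 0.076
II: 1526/986 ≈ 1.548 → |1.548 − 1.500| = 0.048
III: 1908/1279 ≈ 1.492 → |1.492 − 1.500| = 0.008
IV: 1059/719 ≈ 1.473 → |1.473 − 1.500| = 0.027

III, IV, II, I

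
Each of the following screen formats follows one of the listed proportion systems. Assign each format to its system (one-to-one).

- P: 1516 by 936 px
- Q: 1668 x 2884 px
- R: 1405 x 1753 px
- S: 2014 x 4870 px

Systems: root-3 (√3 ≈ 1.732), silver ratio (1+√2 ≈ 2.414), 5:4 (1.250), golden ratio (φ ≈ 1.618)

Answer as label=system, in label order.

P=golden ratio, Q=root-3, R=5:4, S=silver ratio

Ratios: P ≈ 1.620; Q ≈ 1.729; R ≈ 1.248; S ≈ 2.418.
Targets: root-3 ≈ 1.732; silver ratio ≈ 2.414; 5:4 ≈ 1.250; golden ratio ≈ 1.618.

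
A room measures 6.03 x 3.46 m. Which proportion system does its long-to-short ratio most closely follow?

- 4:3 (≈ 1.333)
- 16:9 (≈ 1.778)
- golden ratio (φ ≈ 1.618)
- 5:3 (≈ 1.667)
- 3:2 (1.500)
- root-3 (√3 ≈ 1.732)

root-3

Ratio = 6.03 / 3.46 ≈ 1.743.
Distances: 4:3 1.333 (Δ 0.410); 16:9 1.778 (Δ 0.035); golden ratio 1.618 (Δ 0.125); 5:3 1.667 (Δ 0.076); 3:2 1.500 (Δ 0.243); root-3 1.732 (Δ 0.011).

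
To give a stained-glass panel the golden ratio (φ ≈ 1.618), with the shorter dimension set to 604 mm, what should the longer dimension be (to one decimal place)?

golden ratio ≈ 1.61803.
Longer side = 604 × 1.61803 ≈ 977.290 → 977.3 mm.

977.3 mm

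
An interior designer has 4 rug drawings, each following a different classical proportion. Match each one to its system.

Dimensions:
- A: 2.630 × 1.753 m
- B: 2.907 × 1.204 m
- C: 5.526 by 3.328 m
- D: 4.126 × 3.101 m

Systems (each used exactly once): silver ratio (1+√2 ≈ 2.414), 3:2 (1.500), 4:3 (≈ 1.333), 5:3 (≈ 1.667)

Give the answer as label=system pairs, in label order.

Ratios: A ≈ 1.500; B ≈ 2.414; C ≈ 1.660; D ≈ 1.331.
Targets: silver ratio ≈ 2.414; 3:2 ≈ 1.500; 4:3 ≈ 1.333; 5:3 ≈ 1.667.

A=3:2, B=silver ratio, C=5:3, D=4:3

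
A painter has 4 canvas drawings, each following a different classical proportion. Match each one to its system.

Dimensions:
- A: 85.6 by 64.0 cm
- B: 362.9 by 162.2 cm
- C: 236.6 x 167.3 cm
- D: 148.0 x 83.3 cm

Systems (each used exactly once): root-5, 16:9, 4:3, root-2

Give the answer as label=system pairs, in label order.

A=4:3, B=root-5, C=root-2, D=16:9

A = 85.6/64.0 ≈ 1.337 → 4:3 (1.333)
B = 362.9/162.2 ≈ 2.237 → root-5 (2.236)
C = 236.6/167.3 ≈ 1.414 → root-2 (1.414)
D = 148.0/83.3 ≈ 1.777 → 16:9 (1.778)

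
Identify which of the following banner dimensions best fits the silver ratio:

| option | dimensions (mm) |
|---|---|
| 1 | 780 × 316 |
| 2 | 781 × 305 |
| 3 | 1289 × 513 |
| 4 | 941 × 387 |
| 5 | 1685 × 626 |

4

Target silver ratio ≈ 2.414.
1: 2.468 (Δ0.054)  2: 2.561 (Δ0.147)  3: 2.513 (Δ0.099)  4: 2.432 (Δ0.018)  5: 2.692 (Δ0.278)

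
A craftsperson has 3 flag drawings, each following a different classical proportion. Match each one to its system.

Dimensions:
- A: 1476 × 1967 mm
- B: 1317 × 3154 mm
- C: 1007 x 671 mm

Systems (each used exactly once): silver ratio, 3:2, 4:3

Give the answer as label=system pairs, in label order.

A=4:3, B=silver ratio, C=3:2

A = 1967/1476 ≈ 1.333 → 4:3 (1.333)
B = 3154/1317 ≈ 2.395 → silver ratio (2.414)
C = 1007/671 ≈ 1.501 → 3:2 (1.500)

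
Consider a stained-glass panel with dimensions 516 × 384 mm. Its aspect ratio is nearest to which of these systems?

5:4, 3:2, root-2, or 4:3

516/384 ≈ 1.344. Nearest candidates are 4:3 (1.333, off by 0.011) and root-2 (1.414, off by 0.070).

4:3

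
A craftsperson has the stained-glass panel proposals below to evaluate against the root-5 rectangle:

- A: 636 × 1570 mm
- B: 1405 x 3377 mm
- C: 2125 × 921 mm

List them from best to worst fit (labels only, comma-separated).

Ratios: A = 1570 / 636 ≈ 2.469; B = 3377 / 1405 ≈ 2.404; C = 2125 / 921 ≈ 2.307.
|Δ from 2.236|: A 0.233; B 0.168; C 0.071.

C, B, A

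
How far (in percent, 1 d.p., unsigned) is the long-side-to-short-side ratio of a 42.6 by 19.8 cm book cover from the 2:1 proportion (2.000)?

Ratio = 42.6 / 19.8 ≈ 2.1515.
Ideal 2:1 = 2.0000. |2.1515 − 2.0000| / 2.0000 ≈ 7.57% → 7.6%.

7.6%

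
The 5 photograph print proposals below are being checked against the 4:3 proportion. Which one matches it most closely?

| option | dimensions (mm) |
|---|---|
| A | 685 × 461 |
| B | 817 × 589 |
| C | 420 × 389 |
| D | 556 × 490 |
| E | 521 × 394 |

Target 4:3 ≈ 1.333.
A: 1.486 (Δ0.153)  B: 1.387 (Δ0.054)  C: 1.080 (Δ0.253)  D: 1.135 (Δ0.198)  E: 1.322 (Δ0.011)

E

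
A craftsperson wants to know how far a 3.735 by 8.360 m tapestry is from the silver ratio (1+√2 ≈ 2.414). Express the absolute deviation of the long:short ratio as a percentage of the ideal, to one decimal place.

Ratio = 8.360 / 3.735 ≈ 2.2383.
Ideal silver ratio ≈ 2.4142. |2.2383 − 2.4142| / 2.4142 ≈ 7.29% → 7.3%.

7.3%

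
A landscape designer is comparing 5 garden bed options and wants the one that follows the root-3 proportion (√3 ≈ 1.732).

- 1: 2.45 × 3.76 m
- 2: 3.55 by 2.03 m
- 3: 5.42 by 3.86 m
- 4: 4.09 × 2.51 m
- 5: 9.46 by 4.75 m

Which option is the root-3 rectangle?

Target root-3 ≈ 1.732.
1: 1.535 (Δ0.197)  2: 1.749 (Δ0.017)  3: 1.404 (Δ0.328)  4: 1.629 (Δ0.103)  5: 1.992 (Δ0.260)

2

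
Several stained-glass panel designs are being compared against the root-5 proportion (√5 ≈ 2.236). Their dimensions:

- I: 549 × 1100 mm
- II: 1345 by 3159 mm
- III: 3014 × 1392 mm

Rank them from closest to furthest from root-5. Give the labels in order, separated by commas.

Ratios: I = 1100 / 549 ≈ 2.004; II = 3159 / 1345 ≈ 2.349; III = 3014 / 1392 ≈ 2.165.
|Δ from 2.236|: I 0.232; II 0.113; III 0.071.

III, II, I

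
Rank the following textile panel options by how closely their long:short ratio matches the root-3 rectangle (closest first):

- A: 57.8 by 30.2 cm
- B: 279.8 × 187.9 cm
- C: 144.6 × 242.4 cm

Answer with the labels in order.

A: 57.8/30.2 ≈ 1.914 → |1.914 − 1.732| = 0.182
B: 279.8/187.9 ≈ 1.489 → |1.489 − 1.732| = 0.243
C: 242.4/144.6 ≈ 1.676 → |1.676 − 1.732| = 0.056

C, A, B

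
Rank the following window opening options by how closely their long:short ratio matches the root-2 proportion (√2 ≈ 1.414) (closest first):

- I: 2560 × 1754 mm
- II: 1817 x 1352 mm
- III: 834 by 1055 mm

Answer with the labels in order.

I, II, III

I: 2560/1754 ≈ 1.460 → |1.460 − 1.414| = 0.046
II: 1817/1352 ≈ 1.344 → |1.344 − 1.414| = 0.070
III: 1055/834 ≈ 1.265 → |1.265 − 1.414| = 0.149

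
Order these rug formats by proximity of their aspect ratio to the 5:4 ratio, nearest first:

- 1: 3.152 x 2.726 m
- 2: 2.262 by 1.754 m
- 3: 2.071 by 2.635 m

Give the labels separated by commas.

Ratios: 1 = 3.152 / 2.726 ≈ 1.156; 2 = 2.262 / 1.754 ≈ 1.290; 3 = 2.635 / 2.071 ≈ 1.272.
|Δ from 1.250|: 1 0.094; 2 0.040; 3 0.022.

3, 2, 1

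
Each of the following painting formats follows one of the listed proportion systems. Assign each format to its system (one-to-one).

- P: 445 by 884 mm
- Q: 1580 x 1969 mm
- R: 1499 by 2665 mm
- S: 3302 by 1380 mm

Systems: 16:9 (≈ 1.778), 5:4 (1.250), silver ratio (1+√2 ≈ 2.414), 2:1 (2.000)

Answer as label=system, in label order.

Ratios: P ≈ 1.987; Q ≈ 1.246; R ≈ 1.778; S ≈ 2.393.
Targets: 16:9 ≈ 1.778; 5:4 ≈ 1.250; silver ratio ≈ 2.414; 2:1 ≈ 2.000.

P=2:1, Q=5:4, R=16:9, S=silver ratio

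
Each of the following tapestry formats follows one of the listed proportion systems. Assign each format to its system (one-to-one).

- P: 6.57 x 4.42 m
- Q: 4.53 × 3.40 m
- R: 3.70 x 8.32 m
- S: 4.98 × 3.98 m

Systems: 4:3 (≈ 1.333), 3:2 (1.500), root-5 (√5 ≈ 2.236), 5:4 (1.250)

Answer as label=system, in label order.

P=3:2, Q=4:3, R=root-5, S=5:4

P = 6.57/4.42 ≈ 1.486 → 3:2 (1.500)
Q = 4.53/3.40 ≈ 1.332 → 4:3 (1.333)
R = 8.32/3.70 ≈ 2.249 → root-5 (2.236)
S = 4.98/3.98 ≈ 1.251 → 5:4 (1.250)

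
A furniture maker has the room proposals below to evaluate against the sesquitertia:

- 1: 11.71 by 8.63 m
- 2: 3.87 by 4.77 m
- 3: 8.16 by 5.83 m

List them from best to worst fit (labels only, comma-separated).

Ratios: 1 = 11.71 / 8.63 ≈ 1.357; 2 = 4.77 / 3.87 ≈ 1.233; 3 = 8.16 / 5.83 ≈ 1.400.
|Δ from 1.333|: 1 0.024; 2 0.100; 3 0.067.

1, 3, 2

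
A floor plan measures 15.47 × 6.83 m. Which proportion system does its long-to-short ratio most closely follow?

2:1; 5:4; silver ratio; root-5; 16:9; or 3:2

15.47/6.83 ≈ 2.265. Nearest candidates are root-5 (2.236, off by 0.029) and silver ratio (2.414, off by 0.149).

root-5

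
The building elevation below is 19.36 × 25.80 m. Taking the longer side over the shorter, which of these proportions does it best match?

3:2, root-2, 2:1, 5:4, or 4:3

25.80/19.36 ≈ 1.333. Nearest candidates are 4:3 (1.333, off by 0.000) and root-2 (1.414, off by 0.081).

4:3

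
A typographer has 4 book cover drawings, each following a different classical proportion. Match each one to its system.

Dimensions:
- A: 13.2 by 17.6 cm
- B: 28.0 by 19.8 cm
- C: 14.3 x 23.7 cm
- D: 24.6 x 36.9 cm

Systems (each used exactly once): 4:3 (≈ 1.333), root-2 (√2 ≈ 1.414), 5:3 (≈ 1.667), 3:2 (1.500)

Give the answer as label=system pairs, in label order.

A = 17.6/13.2 ≈ 1.333 → 4:3 (1.333)
B = 28.0/19.8 ≈ 1.414 → root-2 (1.414)
C = 23.7/14.3 ≈ 1.657 → 5:3 (1.667)
D = 36.9/24.6 ≈ 1.500 → 3:2 (1.500)

A=4:3, B=root-2, C=5:3, D=3:2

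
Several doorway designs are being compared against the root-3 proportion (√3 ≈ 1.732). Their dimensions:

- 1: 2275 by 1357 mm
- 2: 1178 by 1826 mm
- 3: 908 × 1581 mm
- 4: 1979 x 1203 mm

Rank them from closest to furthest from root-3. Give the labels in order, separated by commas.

1: 2275/1357 ≈ 1.676 → |1.676 − 1.732| = 0.056
2: 1826/1178 ≈ 1.550 → |1.550 − 1.732| = 0.182
3: 1581/908 ≈ 1.741 → |1.741 − 1.732| = 0.009
4: 1979/1203 ≈ 1.645 → |1.645 − 1.732| = 0.087

3, 1, 4, 2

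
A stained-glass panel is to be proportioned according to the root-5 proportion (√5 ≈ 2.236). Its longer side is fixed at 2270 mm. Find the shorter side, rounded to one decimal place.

1015.2 mm

root-5 ≈ 2.23607.
Shorter side = 2270 ÷ 2.23607 ≈ 1015.174 → 1015.2 mm.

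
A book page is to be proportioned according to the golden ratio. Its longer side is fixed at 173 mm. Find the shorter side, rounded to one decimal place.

106.9 mm

golden ratio ≈ 1.61803.
Shorter side = 173 ÷ 1.61803 ≈ 106.920 → 106.9 mm.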